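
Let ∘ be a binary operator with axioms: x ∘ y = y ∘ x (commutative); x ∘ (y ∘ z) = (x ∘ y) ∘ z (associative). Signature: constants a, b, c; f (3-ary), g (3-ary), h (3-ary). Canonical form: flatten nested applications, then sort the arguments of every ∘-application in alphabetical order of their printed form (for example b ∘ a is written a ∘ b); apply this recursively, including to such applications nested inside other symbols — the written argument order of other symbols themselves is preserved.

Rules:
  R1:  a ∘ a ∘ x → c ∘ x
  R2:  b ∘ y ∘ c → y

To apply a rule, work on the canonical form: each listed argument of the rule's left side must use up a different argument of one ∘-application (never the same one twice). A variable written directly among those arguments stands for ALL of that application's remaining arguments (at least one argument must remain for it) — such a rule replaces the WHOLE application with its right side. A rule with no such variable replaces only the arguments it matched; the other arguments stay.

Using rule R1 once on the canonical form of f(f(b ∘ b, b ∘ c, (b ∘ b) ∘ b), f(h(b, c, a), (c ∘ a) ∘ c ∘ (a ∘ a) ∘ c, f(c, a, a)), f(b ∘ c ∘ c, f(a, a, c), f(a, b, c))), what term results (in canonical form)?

Canonical form:  f(f(b ∘ b, b ∘ c, b ∘ b ∘ b), f(h(b, c, a), a ∘ a ∘ a ∘ c ∘ c ∘ c, f(c, a, a)), f(b ∘ c ∘ c, f(a, a, c), f(a, b, c)))
Match R1:  consume a, a;  x := a ∘ c ∘ c ∘ c
Every leftover argument binds to the variable; the entire application is replaced.
New term:  f(f(b ∘ b, b ∘ c, b ∘ b ∘ b), f(h(b, c, a), a ∘ c ∘ c ∘ c ∘ c, f(c, a, a)), f(b ∘ c ∘ c, f(a, a, c), f(a, b, c)))

Answer: f(f(b ∘ b, b ∘ c, b ∘ b ∘ b), f(h(b, c, a), a ∘ c ∘ c ∘ c ∘ c, f(c, a, a)), f(b ∘ c ∘ c, f(a, a, c), f(a, b, c)))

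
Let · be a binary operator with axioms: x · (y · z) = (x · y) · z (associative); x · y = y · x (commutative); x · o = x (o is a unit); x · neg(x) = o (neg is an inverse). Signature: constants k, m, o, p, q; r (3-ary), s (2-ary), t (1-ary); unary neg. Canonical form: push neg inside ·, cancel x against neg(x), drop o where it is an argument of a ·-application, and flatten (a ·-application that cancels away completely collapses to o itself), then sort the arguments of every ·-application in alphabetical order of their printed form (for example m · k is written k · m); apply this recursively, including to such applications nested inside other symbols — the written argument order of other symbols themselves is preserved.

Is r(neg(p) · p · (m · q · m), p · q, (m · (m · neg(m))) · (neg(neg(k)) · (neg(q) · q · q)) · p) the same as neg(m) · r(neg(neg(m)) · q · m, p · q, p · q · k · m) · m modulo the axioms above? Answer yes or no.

Left:  r(neg(p) · p · (m · q · m), p · q, (m · (m · neg(m))) · (neg(neg(k)) · (neg(q) · q · q)) · p)
  Descend into:  (m · (m · neg(m))) · (neg(neg(k)) · (neg(q) · q · q)) · p
  Push neg inside:  distribute neg over · and collapse double neg
  Collect:  m · k · q · p
  Order the arguments:  k · m · p · q
  Rebuild:  r(m · m · q, p · q, k · m · p · q)
Right:  neg(m) · r(neg(neg(m)) · q · m, p · q, p · q · k · m) · m
  Push neg inside:  distribute neg over · and collapse double neg
  Inverses cancel:  m cancels
  Collect:  r(m · m · q, p · q, k · m · p · q)

Answer: yes — both canonical forms are r(m · m · q, p · q, k · m · p · q)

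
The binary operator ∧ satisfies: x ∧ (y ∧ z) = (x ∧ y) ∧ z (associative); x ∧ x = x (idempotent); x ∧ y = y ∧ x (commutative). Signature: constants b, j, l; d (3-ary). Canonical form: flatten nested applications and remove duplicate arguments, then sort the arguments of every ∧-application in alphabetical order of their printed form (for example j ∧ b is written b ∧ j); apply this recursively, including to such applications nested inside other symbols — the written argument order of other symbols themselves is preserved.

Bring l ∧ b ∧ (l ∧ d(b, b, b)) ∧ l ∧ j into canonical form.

Answer: b ∧ d(b, b, b) ∧ j ∧ l

Derivation:
Merge nested applications:  l ∧ b ∧ l ∧ d(b, b, b) ∧ l ∧ j
Drop duplicates:  drop duplicate l, l
Sort arguments:  b ∧ d(b, b, b) ∧ j ∧ l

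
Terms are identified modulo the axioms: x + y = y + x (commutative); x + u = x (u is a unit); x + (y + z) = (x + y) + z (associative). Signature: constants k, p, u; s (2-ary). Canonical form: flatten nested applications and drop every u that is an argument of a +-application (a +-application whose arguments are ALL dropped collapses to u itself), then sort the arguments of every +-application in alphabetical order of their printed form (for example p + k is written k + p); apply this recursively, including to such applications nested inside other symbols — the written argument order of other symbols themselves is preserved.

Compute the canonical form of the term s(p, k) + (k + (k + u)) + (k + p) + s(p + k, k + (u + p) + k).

Answer: k + k + k + p + s(k + p, k + k + p) + s(p, k)

Derivation:
Flatten:  s(p, k) + k + k + u + k + p + s(p + k, k + (u + p) + k)
Inside:  s(p + k, k + (u + p) + k)  →  s(k + p, k + k + p)
Units out:  drop u
Order the arguments:  k + k + k + p + s(k + p, k + k + p) + s(p, k)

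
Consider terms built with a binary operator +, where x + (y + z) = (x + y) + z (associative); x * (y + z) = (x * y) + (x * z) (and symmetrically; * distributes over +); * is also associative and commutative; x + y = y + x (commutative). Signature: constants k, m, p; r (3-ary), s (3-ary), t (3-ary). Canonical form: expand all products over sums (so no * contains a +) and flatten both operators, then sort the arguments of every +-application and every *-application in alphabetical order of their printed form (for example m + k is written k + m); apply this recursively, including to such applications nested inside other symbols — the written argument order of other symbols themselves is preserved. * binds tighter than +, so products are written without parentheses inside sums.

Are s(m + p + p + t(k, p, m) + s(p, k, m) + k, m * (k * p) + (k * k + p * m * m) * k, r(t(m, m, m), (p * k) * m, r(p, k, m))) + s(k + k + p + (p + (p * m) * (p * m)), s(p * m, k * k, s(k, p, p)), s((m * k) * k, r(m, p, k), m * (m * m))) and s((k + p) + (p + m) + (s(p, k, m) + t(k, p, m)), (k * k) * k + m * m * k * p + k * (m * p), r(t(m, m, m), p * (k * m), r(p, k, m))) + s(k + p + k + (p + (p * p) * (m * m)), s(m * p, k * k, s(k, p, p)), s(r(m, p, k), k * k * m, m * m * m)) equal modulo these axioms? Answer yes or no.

Answer: no — s(k + k + m * m * p * p + p + p, s(m * p, k * k, s(k, p, p)), s(k * k * m, r(m, p, k), m * m * m)) + s(k + m + p + p + s(p, k, m) + t(k, p, m), k * k * k + k * m * m * p + k * m * p, r(t(m, m, m), k * m * p, r(p, k, m))) vs s(k + k + m * m * p * p + p + p, s(m * p, k * k, s(k, p, p)), s(r(m, p, k), k * k * m, m * m * m)) + s(k + m + p + p + s(p, k, m) + t(k, p, m), k * k * k + k * m * m * p + k * m * p, r(t(m, m, m), k * m * p, r(p, k, m)))

Derivation:
Left:  s(m + p + p + t(k, p, m) + s(p, k, m) + k, m * (k * p) + (k * k + p * m * m) * k, r(t(m, m, m), (p * k) * m, r(p, k, m))) + s(k + k + p + (p + (p * m) * (p * m)), s(p * m, k * k, s(k, p, p)), s((m * k) * k, r(m, p, k), m * (m * m)))
  Expand products over sums:  s(k + m + p + p + s(p, k, m) + t(k, p, m), k * k * k + k * m * m * p + k * m * p, r(t(m, m, m), k * m * p, r(p, k, m))) + s(k + k + m * m * p * p + p + p, s(m * p, k * k, s(k, p, p)), s(k * k * m, r(m, p, k), m * m * m))
  Sort arguments:  s(k + k + m * m * p * p + p + p, s(m * p, k * k, s(k, p, p)), s(k * k * m, r(m, p, k), m * m * m)) + s(k + m + p + p + s(p, k, m) + t(k, p, m), k * k * k + k * m * m * p + k * m * p, r(t(m, m, m), k * m * p, r(p, k, m)))
Right:  s((k + p) + (p + m) + (s(p, k, m) + t(k, p, m)), (k * k) * k + m * m * k * p + k * (m * p), r(t(m, m, m), p * (k * m), r(p, k, m))) + s(k + p + k + (p + (p * p) * (m * m)), s(m * p, k * k, s(k, p, p)), s(r(m, p, k), k * k * m, m * m * m))
  Merge nested applications:  s(k + m + p + p + s(p, k, m) + t(k, p, m), k * k * k + k * m * m * p + k * m * p, r(t(m, m, m), k * m * p, r(p, k, m))) + s(k + k + m * m * p * p + p + p, s(m * p, k * k, s(k, p, p)), s(r(m, p, k), k * k * m, m * m * m))
  Sort arguments:  s(k + k + m * m * p * p + p + p, s(m * p, k * k, s(k, p, p)), s(r(m, p, k), k * k * m, m * m * m)) + s(k + m + p + p + s(p, k, m) + t(k, p, m), k * k * k + k * m * m * p + k * m * p, r(t(m, m, m), k * m * p, r(p, k, m)))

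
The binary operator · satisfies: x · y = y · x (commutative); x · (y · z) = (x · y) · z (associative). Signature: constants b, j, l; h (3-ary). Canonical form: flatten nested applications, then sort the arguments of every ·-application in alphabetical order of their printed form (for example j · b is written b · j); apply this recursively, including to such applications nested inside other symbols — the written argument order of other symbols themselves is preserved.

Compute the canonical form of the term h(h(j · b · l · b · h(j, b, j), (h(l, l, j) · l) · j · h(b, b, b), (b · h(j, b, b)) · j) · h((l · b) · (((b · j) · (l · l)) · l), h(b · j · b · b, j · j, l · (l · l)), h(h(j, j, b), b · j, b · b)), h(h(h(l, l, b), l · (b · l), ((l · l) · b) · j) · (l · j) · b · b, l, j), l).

Work inside:  h(j · b · l · b · h(j, b, j), (h(l, l, j) · l) · j · h(b, b, b), (b · h(j, b, b)) · j) · h((l · b) · (((b · j) · (l · l)) · l), h(b · j · b · b, j · j, l · (l · l)), h(h(j, j, b), b · j, b · b))
Canonicalize subterm:  h(j · b · l · b · h(j, b, j), (h(l, l, j) · l) · j · h(b, b, b), (b · h(j, b, b)) · j)  →  h(b · b · h(j, b, j) · j · l, h(b, b, b) · h(l, l, j) · j · l, b · h(j, b, b) · j)
Simplify inside:  h((l · b) · (((b · j) · (l · l)) · l), h(b · j · b · b, j · j, l · (l · l)), h(h(j, j, b), b · j, b · b))  →  h(b · b · j · l · l · l · l, h(b · b · b · j, j · j, l · l · l), h(h(j, j, b), b · j, b · b))
Sort:  h(b · b · h(j, b, j) · j · l, h(b, b, b) · h(l, l, j) · j · l, b · h(j, b, b) · j) · h(b · b · j · l · l · l · l, h(b · b · b · j, j · j, l · l · l), h(h(j, j, b), b · j, b · b))
Reassemble:  h(h(b · b · h(j, b, j) · j · l, h(b, b, b) · h(l, l, j) · j · l, b · h(j, b, b) · j) · h(b · b · j · l · l · l · l, h(b · b · b · j, j · j, l · l · l), h(h(j, j, b), b · j, b · b)), h(b · b · h(h(l, l, b), b · l · l, b · j · l · l) · j · l, l, j), l)

Answer: h(h(b · b · h(j, b, j) · j · l, h(b, b, b) · h(l, l, j) · j · l, b · h(j, b, b) · j) · h(b · b · j · l · l · l · l, h(b · b · b · j, j · j, l · l · l), h(h(j, j, b), b · j, b · b)), h(b · b · h(h(l, l, b), b · l · l, b · j · l · l) · j · l, l, j), l)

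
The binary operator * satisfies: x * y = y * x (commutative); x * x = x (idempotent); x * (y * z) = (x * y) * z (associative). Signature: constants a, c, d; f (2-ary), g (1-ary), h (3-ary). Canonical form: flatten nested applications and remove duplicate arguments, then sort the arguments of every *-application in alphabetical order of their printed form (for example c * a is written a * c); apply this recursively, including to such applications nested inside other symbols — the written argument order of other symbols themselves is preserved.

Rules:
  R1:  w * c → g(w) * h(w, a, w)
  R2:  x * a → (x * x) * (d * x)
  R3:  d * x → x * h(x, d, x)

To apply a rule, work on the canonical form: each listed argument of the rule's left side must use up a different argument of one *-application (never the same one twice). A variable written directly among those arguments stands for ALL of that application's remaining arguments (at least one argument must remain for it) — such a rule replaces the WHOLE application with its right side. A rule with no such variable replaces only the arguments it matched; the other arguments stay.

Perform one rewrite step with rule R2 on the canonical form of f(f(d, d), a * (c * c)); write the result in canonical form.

Canonical form:  f(f(d, d), a * c)
Apply R2:  consuming a;  x := c
The extension variable absorbs all remaining arguments, so the whole application is rewritten.
Giving:  f(f(d, d), c * d)

Answer: f(f(d, d), c * d)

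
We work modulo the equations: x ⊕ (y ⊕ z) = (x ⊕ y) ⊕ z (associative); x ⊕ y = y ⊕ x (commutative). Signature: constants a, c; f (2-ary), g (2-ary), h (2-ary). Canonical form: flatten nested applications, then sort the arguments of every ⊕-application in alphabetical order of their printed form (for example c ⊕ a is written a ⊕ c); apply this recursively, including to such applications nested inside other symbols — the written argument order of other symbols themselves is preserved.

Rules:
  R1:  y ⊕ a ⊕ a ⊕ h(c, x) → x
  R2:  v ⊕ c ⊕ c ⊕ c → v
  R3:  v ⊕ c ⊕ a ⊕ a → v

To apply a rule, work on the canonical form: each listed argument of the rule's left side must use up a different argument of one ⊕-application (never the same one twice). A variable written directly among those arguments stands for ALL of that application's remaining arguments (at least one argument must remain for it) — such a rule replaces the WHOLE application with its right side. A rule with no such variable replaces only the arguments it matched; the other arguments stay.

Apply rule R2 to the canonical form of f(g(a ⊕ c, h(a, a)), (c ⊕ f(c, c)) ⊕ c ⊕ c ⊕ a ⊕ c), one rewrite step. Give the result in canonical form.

Answer: f(g(a ⊕ c, h(a, a)), a ⊕ c ⊕ f(c, c))

Derivation:
Canonical form:  f(g(a ⊕ c, h(a, a)), a ⊕ c ⊕ c ⊕ c ⊕ c ⊕ f(c, c))
Apply R2:  consuming c, c, c;  v := a ⊕ c ⊕ f(c, c)
Every leftover argument binds to the variable; the entire application is replaced.
New term:  f(g(a ⊕ c, h(a, a)), a ⊕ c ⊕ f(c, c))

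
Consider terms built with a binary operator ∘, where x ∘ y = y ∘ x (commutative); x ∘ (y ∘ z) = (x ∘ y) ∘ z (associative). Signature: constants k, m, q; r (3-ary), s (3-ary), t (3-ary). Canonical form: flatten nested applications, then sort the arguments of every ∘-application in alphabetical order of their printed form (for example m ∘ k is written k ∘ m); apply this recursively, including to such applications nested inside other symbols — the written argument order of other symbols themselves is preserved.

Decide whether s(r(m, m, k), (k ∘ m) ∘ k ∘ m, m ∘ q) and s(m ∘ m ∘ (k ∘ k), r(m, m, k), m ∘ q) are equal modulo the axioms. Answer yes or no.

Left:  s(r(m, m, k), (k ∘ m) ∘ k ∘ m, m ∘ q)
  Focus inside:  (k ∘ m) ∘ k ∘ m
  Merge nested applications:  k ∘ m ∘ k ∘ m
  Sort arguments:  k ∘ k ∘ m ∘ m
  Reassemble:  s(r(m, m, k), k ∘ k ∘ m ∘ m, m ∘ q)
Right:  s(m ∘ m ∘ (k ∘ k), r(m, m, k), m ∘ q)
  Descend into:  m ∘ m ∘ (k ∘ k)
  Flatten:  m ∘ m ∘ k ∘ k
  Order the arguments:  k ∘ k ∘ m ∘ m
  Rebuild:  s(k ∘ k ∘ m ∘ m, r(m, m, k), m ∘ q)

Answer: no — s(r(m, m, k), k ∘ k ∘ m ∘ m, m ∘ q) vs s(k ∘ k ∘ m ∘ m, r(m, m, k), m ∘ q)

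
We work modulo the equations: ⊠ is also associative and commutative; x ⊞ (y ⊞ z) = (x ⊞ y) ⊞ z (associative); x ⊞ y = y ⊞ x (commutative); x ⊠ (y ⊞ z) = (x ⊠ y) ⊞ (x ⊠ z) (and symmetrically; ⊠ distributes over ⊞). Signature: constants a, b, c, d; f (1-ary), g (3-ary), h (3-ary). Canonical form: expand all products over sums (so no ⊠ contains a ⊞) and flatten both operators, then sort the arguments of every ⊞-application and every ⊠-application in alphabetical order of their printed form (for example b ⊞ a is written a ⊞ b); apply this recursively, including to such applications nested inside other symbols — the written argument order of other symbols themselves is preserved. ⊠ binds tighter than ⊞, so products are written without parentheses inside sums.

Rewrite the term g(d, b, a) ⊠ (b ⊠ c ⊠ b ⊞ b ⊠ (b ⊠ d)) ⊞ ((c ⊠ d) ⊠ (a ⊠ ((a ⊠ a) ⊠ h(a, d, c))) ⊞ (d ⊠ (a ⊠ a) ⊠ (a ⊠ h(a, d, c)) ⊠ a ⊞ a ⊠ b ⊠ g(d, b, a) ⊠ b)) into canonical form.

Answer: a ⊠ a ⊠ a ⊠ a ⊠ d ⊠ h(a, d, c) ⊞ a ⊠ a ⊠ a ⊠ c ⊠ d ⊠ h(a, d, c) ⊞ a ⊠ b ⊠ b ⊠ g(d, b, a) ⊞ b ⊠ b ⊠ c ⊠ g(d, b, a) ⊞ b ⊠ b ⊠ d ⊠ g(d, b, a)

Derivation:
Expand products over sums:  b ⊠ b ⊠ c ⊠ g(d, b, a) ⊞ b ⊠ b ⊠ d ⊠ g(d, b, a) ⊞ a ⊠ a ⊠ a ⊠ c ⊠ d ⊠ h(a, d, c) ⊞ a ⊠ a ⊠ a ⊠ a ⊠ d ⊠ h(a, d, c) ⊞ a ⊠ b ⊠ b ⊠ g(d, b, a)
Sort arguments:  a ⊠ a ⊠ a ⊠ a ⊠ d ⊠ h(a, d, c) ⊞ a ⊠ a ⊠ a ⊠ c ⊠ d ⊠ h(a, d, c) ⊞ a ⊠ b ⊠ b ⊠ g(d, b, a) ⊞ b ⊠ b ⊠ c ⊠ g(d, b, a) ⊞ b ⊠ b ⊠ d ⊠ g(d, b, a)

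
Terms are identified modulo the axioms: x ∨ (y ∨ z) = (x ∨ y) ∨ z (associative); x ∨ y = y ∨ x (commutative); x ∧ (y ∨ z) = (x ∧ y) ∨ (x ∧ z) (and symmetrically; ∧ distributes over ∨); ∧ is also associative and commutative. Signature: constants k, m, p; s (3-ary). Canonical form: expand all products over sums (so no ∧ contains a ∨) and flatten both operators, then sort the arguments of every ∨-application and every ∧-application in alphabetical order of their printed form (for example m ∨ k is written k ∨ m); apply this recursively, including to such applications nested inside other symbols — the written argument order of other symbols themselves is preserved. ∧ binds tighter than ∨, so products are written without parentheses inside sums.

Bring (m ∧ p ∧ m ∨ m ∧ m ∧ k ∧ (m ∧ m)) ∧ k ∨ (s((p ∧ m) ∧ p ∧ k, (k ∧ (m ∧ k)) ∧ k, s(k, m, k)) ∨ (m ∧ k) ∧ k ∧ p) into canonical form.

Expand products over sums:  k ∧ m ∧ m ∧ p ∨ k ∧ k ∧ m ∧ m ∧ m ∧ m ∨ s(k ∧ m ∧ p ∧ p, k ∧ k ∧ k ∧ m, s(k, m, k)) ∨ k ∧ k ∧ m ∧ p
Sort arguments:  k ∧ k ∧ m ∧ m ∧ m ∧ m ∨ k ∧ k ∧ m ∧ p ∨ k ∧ m ∧ m ∧ p ∨ s(k ∧ m ∧ p ∧ p, k ∧ k ∧ k ∧ m, s(k, m, k))

Answer: k ∧ k ∧ m ∧ m ∧ m ∧ m ∨ k ∧ k ∧ m ∧ p ∨ k ∧ m ∧ m ∧ p ∨ s(k ∧ m ∧ p ∧ p, k ∧ k ∧ k ∧ m, s(k, m, k))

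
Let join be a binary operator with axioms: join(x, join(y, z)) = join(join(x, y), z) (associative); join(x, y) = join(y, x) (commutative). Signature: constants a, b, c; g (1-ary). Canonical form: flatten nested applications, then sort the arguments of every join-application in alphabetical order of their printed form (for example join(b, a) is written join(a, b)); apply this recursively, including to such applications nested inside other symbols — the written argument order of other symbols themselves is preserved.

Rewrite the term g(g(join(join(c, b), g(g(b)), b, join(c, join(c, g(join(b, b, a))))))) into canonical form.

Answer: g(g(join(b, b, c, c, c, g(g(b)), g(join(a, b, b)))))

Derivation:
Focus inside:  join(join(c, b), g(g(b)), b, join(c, join(c, g(join(b, b, a)))))
Merge nested applications:  join(c, b, g(g(b)), b, c, c, g(join(b, b, a)))
Canonicalize subterm:  g(join(b, b, a))  →  g(join(a, b, b))
Sort arguments:  join(b, b, c, c, c, g(g(b)), g(join(a, b, b)))
Reassemble:  g(g(join(b, b, c, c, c, g(g(b)), g(join(a, b, b)))))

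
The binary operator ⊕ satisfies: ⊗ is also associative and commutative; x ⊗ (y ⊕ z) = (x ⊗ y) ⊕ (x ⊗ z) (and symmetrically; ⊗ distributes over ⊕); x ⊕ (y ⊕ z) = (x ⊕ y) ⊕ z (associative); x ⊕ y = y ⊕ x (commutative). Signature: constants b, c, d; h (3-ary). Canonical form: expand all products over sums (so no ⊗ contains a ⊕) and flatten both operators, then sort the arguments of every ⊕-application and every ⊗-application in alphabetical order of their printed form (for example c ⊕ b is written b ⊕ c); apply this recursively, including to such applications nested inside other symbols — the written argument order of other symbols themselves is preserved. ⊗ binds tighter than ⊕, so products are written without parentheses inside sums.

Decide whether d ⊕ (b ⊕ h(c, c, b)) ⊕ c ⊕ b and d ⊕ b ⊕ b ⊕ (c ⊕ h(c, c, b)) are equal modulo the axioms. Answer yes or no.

Answer: yes — both canonical forms are b ⊕ b ⊕ c ⊕ d ⊕ h(c, c, b)

Derivation:
Left:  d ⊕ (b ⊕ h(c, c, b)) ⊕ c ⊕ b
  Un-nest:  d ⊕ b ⊕ h(c, c, b) ⊕ c ⊕ b
  Sort arguments:  b ⊕ b ⊕ c ⊕ d ⊕ h(c, c, b)
Right:  d ⊕ b ⊕ b ⊕ (c ⊕ h(c, c, b))
  Flatten:  d ⊕ b ⊕ b ⊕ c ⊕ h(c, c, b)
  Sort:  b ⊕ b ⊕ c ⊕ d ⊕ h(c, c, b)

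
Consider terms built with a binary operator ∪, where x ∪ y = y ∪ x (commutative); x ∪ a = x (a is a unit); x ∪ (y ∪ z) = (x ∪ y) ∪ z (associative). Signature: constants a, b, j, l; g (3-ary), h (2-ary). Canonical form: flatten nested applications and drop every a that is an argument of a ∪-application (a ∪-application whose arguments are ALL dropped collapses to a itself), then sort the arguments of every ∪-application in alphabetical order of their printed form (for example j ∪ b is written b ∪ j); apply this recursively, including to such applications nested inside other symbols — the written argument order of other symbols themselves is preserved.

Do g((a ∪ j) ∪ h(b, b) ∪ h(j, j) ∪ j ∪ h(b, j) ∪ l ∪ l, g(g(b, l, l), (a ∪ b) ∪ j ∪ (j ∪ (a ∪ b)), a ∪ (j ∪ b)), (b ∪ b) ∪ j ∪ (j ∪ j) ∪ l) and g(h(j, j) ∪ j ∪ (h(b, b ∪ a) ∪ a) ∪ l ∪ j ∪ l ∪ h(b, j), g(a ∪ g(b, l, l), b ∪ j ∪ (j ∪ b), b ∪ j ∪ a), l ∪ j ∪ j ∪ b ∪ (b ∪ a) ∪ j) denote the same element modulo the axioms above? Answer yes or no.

Left:  g((a ∪ j) ∪ h(b, b) ∪ h(j, j) ∪ j ∪ h(b, j) ∪ l ∪ l, g(g(b, l, l), (a ∪ b) ∪ j ∪ (j ∪ (a ∪ b)), a ∪ (j ∪ b)), (b ∪ b) ∪ j ∪ (j ∪ j) ∪ l)
  Work inside:  (a ∪ j) ∪ h(b, b) ∪ h(j, j) ∪ j ∪ h(b, j) ∪ l ∪ l
  Un-nest:  a ∪ j ∪ h(b, b) ∪ h(j, j) ∪ j ∪ h(b, j) ∪ l ∪ l
  Drop the unit:  drop a
  Sort arguments:  h(b, b) ∪ h(b, j) ∪ h(j, j) ∪ j ∪ j ∪ l ∪ l
  Rebuild:  g(h(b, b) ∪ h(b, j) ∪ h(j, j) ∪ j ∪ j ∪ l ∪ l, g(g(b, l, l), b ∪ b ∪ j ∪ j, b ∪ j), b ∪ b ∪ j ∪ j ∪ j ∪ l)
Right:  g(h(j, j) ∪ j ∪ (h(b, b ∪ a) ∪ a) ∪ l ∪ j ∪ l ∪ h(b, j), g(a ∪ g(b, l, l), b ∪ j ∪ (j ∪ b), b ∪ j ∪ a), l ∪ j ∪ j ∪ b ∪ (b ∪ a) ∪ j)
  Focus inside:  h(j, j) ∪ j ∪ (h(b, b ∪ a) ∪ a) ∪ l ∪ j ∪ l ∪ h(b, j)
  Flatten:  h(j, j) ∪ j ∪ h(b, b ∪ a) ∪ a ∪ l ∪ j ∪ l ∪ h(b, j)
  Simplify inside:  h(b, b ∪ a)  →  h(b, b)
  Units out:  drop a
  Sort:  h(b, b) ∪ h(b, j) ∪ h(j, j) ∪ j ∪ j ∪ l ∪ l
  Put back:  g(h(b, b) ∪ h(b, j) ∪ h(j, j) ∪ j ∪ j ∪ l ∪ l, g(g(b, l, l), b ∪ b ∪ j ∪ j, b ∪ j), b ∪ b ∪ j ∪ j ∪ j ∪ l)

Answer: yes — both canonical forms are g(h(b, b) ∪ h(b, j) ∪ h(j, j) ∪ j ∪ j ∪ l ∪ l, g(g(b, l, l), b ∪ b ∪ j ∪ j, b ∪ j), b ∪ b ∪ j ∪ j ∪ j ∪ l)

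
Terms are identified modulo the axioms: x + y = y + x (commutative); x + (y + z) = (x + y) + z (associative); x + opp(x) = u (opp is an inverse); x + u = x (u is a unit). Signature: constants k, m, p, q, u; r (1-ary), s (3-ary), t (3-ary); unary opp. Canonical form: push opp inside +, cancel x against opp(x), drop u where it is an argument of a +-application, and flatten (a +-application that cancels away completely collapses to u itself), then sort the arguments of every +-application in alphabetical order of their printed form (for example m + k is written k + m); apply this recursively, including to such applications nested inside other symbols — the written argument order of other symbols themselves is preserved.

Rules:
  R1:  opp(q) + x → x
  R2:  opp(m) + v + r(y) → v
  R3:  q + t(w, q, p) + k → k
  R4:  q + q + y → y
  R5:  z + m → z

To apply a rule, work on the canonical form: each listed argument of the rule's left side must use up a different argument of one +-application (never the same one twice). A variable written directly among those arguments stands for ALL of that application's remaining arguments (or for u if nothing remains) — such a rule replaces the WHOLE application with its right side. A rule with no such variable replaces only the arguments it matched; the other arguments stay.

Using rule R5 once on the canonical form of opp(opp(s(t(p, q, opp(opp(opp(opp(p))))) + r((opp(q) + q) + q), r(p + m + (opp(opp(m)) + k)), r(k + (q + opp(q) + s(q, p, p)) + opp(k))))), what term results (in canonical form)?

Answer: s(r(q) + t(p, q, p), r(k + m + p), r(s(q, p, p)))

Derivation:
Canonical form:  s(r(q) + t(p, q, p), r(k + m + m + p), r(s(q, p, p)))
Apply R5:  consuming m;  z := k + m + p
Every leftover argument binds to the variable; the entire application is replaced.
Result:  s(r(q) + t(p, q, p), r(k + m + p), r(s(q, p, p)))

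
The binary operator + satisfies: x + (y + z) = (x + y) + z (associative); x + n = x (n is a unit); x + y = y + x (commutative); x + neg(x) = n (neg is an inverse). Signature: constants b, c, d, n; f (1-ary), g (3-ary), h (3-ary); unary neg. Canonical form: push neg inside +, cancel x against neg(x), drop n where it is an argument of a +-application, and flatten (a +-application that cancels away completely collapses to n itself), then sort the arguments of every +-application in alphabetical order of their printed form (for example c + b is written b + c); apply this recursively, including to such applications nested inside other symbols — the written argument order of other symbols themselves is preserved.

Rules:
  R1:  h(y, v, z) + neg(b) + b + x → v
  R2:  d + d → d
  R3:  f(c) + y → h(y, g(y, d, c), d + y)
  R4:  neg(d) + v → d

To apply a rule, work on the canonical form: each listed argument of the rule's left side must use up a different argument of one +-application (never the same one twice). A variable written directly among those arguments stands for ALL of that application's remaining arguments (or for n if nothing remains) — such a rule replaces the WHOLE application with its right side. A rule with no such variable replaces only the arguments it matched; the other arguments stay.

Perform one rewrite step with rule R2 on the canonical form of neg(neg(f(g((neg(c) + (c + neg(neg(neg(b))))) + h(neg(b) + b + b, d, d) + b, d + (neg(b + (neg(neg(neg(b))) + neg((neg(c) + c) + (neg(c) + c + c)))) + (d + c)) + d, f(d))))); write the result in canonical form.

Canonical form:  f(g(h(b, d, d), c + c + d + d + d, f(d)))
Match R2:  consume d, d
Giving:  f(g(h(b, d, d), c + c + d + d, f(d)))

Answer: f(g(h(b, d, d), c + c + d + d, f(d)))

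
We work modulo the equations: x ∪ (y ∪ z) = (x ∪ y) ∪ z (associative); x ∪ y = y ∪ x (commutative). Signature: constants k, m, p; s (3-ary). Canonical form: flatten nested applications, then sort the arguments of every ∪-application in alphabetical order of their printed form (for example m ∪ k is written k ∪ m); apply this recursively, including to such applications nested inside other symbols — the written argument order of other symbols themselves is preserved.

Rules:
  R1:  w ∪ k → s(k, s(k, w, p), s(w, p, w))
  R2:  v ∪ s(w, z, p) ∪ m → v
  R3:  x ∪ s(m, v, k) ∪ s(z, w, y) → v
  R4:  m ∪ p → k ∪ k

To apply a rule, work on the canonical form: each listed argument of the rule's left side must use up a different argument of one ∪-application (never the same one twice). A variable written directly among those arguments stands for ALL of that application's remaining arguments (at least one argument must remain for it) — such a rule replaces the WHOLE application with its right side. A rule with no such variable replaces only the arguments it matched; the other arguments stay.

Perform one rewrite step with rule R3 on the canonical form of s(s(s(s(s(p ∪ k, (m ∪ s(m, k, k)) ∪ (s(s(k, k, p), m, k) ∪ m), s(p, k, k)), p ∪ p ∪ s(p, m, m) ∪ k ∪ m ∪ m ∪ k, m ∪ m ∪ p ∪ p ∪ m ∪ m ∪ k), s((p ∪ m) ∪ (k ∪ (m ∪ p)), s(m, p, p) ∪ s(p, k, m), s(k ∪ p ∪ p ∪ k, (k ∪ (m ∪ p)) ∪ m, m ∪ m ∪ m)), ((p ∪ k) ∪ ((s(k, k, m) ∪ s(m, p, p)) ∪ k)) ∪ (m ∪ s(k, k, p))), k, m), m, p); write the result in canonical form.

Answer: s(s(s(s(s(k ∪ p, k, s(p, k, k)), k ∪ k ∪ m ∪ m ∪ p ∪ p ∪ s(p, m, m), k ∪ m ∪ m ∪ m ∪ m ∪ p ∪ p), s(k ∪ m ∪ m ∪ p ∪ p, s(m, p, p) ∪ s(p, k, m), s(k ∪ k ∪ p ∪ p, k ∪ m ∪ m ∪ p, m ∪ m ∪ m)), k ∪ k ∪ m ∪ p ∪ s(k, k, m) ∪ s(k, k, p) ∪ s(m, p, p)), k, m), m, p)

Derivation:
Canonical form:  s(s(s(s(s(k ∪ p, m ∪ m ∪ s(m, k, k) ∪ s(s(k, k, p), m, k), s(p, k, k)), k ∪ k ∪ m ∪ m ∪ p ∪ p ∪ s(p, m, m), k ∪ m ∪ m ∪ m ∪ m ∪ p ∪ p), s(k ∪ m ∪ m ∪ p ∪ p, s(m, p, p) ∪ s(p, k, m), s(k ∪ k ∪ p ∪ p, k ∪ m ∪ m ∪ p, m ∪ m ∪ m)), k ∪ k ∪ m ∪ p ∪ s(k, k, m) ∪ s(k, k, p) ∪ s(m, p, p)), k, m), m, p)
Match R3:  consume s(m, k, k), s(s(k, k, p), m, k);  v := k, w := m, x := m ∪ m, y := k, z := s(k, k, p)
The extension variable absorbs all remaining arguments, so the whole application is rewritten.
Giving:  s(s(s(s(s(k ∪ p, k, s(p, k, k)), k ∪ k ∪ m ∪ m ∪ p ∪ p ∪ s(p, m, m), k ∪ m ∪ m ∪ m ∪ m ∪ p ∪ p), s(k ∪ m ∪ m ∪ p ∪ p, s(m, p, p) ∪ s(p, k, m), s(k ∪ k ∪ p ∪ p, k ∪ m ∪ m ∪ p, m ∪ m ∪ m)), k ∪ k ∪ m ∪ p ∪ s(k, k, m) ∪ s(k, k, p) ∪ s(m, p, p)), k, m), m, p)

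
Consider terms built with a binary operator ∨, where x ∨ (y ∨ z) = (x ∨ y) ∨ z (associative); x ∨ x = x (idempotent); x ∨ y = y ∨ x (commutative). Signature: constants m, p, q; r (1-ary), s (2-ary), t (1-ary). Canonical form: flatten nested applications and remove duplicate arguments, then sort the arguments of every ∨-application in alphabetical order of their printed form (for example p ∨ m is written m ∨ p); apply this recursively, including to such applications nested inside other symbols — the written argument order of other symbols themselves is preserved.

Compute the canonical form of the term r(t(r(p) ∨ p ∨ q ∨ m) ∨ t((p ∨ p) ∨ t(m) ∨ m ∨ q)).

Answer: r(t(m ∨ p ∨ q ∨ r(p)) ∨ t(m ∨ p ∨ q ∨ t(m)))

Derivation:
Descend into:  t(r(p) ∨ p ∨ q ∨ m) ∨ t((p ∨ p) ∨ t(m) ∨ m ∨ q)
Simplify inside:  t(r(p) ∨ p ∨ q ∨ m)  →  t(m ∨ p ∨ q ∨ r(p))
Inside:  t((p ∨ p) ∨ t(m) ∨ m ∨ q)  →  t(m ∨ p ∨ q ∨ t(m))
Sort:  t(m ∨ p ∨ q ∨ r(p)) ∨ t(m ∨ p ∨ q ∨ t(m))
Rebuild:  r(t(m ∨ p ∨ q ∨ r(p)) ∨ t(m ∨ p ∨ q ∨ t(m)))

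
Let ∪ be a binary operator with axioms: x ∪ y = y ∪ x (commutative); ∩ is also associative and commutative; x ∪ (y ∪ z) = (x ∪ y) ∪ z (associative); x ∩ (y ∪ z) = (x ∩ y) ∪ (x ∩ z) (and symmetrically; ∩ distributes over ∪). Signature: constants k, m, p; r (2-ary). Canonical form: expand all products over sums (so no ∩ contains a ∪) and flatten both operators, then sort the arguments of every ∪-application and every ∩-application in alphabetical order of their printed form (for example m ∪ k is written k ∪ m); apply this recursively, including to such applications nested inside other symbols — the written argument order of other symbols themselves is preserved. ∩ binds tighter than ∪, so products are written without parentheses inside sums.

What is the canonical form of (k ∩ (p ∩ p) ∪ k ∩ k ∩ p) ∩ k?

Answer: k ∩ k ∩ k ∩ p ∪ k ∩ k ∩ p ∩ p

Derivation:
Distribute:  k ∩ k ∩ p ∩ p ∪ k ∩ k ∩ k ∩ p
Order the arguments:  k ∩ k ∩ k ∩ p ∪ k ∩ k ∩ p ∩ p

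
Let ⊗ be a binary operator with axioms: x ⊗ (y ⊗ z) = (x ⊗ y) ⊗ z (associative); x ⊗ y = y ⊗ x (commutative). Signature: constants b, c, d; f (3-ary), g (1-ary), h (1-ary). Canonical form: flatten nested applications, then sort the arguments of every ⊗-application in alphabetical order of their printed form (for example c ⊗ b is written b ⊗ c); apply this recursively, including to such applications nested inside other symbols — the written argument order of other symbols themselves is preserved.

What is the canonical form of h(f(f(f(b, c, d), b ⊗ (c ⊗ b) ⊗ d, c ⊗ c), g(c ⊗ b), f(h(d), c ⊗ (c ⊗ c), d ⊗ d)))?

Focus inside:  b ⊗ (c ⊗ b) ⊗ d
Merge nested applications:  b ⊗ c ⊗ b ⊗ d
Sort:  b ⊗ b ⊗ c ⊗ d
Rebuild:  h(f(f(f(b, c, d), b ⊗ b ⊗ c ⊗ d, c ⊗ c), g(b ⊗ c), f(h(d), c ⊗ c ⊗ c, d ⊗ d)))

Answer: h(f(f(f(b, c, d), b ⊗ b ⊗ c ⊗ d, c ⊗ c), g(b ⊗ c), f(h(d), c ⊗ c ⊗ c, d ⊗ d)))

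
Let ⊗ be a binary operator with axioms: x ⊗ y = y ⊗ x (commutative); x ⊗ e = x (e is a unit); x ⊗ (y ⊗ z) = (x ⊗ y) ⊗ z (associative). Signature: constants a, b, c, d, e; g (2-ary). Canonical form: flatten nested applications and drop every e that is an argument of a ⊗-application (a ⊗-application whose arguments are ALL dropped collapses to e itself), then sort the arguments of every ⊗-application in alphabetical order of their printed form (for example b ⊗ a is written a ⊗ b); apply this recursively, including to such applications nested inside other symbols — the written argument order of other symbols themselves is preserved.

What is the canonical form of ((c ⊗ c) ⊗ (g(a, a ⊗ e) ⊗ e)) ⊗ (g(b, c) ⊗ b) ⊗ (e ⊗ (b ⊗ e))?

Un-nest:  c ⊗ c ⊗ g(a, a ⊗ e) ⊗ e ⊗ g(b, c) ⊗ b ⊗ e ⊗ b ⊗ e
Inside:  g(a, a ⊗ e)  →  g(a, a)
Drop the unit:  drop e (×3)
Order the arguments:  b ⊗ b ⊗ c ⊗ c ⊗ g(a, a) ⊗ g(b, c)

Answer: b ⊗ b ⊗ c ⊗ c ⊗ g(a, a) ⊗ g(b, c)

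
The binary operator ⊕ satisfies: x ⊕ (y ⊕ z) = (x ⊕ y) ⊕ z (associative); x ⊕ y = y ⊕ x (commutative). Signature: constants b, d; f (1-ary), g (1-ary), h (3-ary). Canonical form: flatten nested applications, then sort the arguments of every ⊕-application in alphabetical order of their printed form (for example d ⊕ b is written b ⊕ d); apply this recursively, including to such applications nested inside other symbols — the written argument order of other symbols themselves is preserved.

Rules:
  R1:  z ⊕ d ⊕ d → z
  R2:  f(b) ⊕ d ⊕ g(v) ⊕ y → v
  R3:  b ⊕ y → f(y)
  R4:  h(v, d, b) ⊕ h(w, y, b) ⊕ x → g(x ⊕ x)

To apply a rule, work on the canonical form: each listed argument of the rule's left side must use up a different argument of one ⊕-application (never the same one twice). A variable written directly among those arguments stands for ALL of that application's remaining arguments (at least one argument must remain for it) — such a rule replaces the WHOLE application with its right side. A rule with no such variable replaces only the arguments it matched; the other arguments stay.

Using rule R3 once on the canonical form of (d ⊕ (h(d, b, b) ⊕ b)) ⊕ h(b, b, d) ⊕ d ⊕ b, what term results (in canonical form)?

Answer: f(b ⊕ d ⊕ d ⊕ h(b, b, d) ⊕ h(d, b, b))

Derivation:
Canonical form:  b ⊕ b ⊕ d ⊕ d ⊕ h(b, b, d) ⊕ h(d, b, b)
R3 matches:  uses b;  y := b ⊕ d ⊕ d ⊕ h(b, b, d) ⊕ h(d, b, b)
The extension variable absorbs all remaining arguments, so the whole application is rewritten.
Result:  f(b ⊕ d ⊕ d ⊕ h(b, b, d) ⊕ h(d, b, b))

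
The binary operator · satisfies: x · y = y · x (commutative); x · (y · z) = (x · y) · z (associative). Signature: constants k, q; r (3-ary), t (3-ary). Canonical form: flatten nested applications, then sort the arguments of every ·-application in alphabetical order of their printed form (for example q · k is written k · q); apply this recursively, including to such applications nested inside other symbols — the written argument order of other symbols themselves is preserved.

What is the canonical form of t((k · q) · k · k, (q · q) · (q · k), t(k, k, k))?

Answer: t(k · k · k · q, k · q · q · q, t(k, k, k))

Derivation:
Descend into:  (q · q) · (q · k)
Merge nested applications:  q · q · q · k
Order the arguments:  k · q · q · q
Put back:  t(k · k · k · q, k · q · q · q, t(k, k, k))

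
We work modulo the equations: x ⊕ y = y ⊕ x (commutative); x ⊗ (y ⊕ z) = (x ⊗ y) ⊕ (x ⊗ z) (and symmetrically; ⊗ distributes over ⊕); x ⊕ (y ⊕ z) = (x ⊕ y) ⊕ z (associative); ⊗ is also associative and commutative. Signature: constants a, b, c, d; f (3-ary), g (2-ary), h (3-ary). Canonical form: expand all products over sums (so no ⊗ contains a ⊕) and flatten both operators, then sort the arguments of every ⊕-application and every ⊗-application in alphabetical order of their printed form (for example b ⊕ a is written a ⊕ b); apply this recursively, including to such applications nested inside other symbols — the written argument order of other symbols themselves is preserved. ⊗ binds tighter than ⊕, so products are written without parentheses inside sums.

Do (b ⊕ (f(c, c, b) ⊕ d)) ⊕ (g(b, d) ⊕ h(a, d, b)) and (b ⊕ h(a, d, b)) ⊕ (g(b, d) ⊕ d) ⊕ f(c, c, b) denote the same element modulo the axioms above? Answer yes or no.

Answer: yes — both canonical forms are b ⊕ d ⊕ f(c, c, b) ⊕ g(b, d) ⊕ h(a, d, b)

Derivation:
Left:  (b ⊕ (f(c, c, b) ⊕ d)) ⊕ (g(b, d) ⊕ h(a, d, b))
  Un-nest:  b ⊕ f(c, c, b) ⊕ d ⊕ g(b, d) ⊕ h(a, d, b)
  Order the arguments:  b ⊕ d ⊕ f(c, c, b) ⊕ g(b, d) ⊕ h(a, d, b)
Right:  (b ⊕ h(a, d, b)) ⊕ (g(b, d) ⊕ d) ⊕ f(c, c, b)
  Un-nest:  b ⊕ h(a, d, b) ⊕ g(b, d) ⊕ d ⊕ f(c, c, b)
  Sort arguments:  b ⊕ d ⊕ f(c, c, b) ⊕ g(b, d) ⊕ h(a, d, b)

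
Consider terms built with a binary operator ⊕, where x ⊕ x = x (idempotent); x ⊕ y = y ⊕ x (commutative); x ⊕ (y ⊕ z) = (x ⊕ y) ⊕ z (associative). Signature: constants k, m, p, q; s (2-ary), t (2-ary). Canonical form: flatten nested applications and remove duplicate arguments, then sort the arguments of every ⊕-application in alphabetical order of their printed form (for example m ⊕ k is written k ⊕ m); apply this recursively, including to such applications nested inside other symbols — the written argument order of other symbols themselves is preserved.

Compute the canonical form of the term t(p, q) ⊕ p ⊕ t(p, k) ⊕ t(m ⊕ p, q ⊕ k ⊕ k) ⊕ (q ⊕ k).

Answer: k ⊕ p ⊕ q ⊕ t(m ⊕ p, k ⊕ q) ⊕ t(p, k) ⊕ t(p, q)

Derivation:
Merge nested applications:  t(p, q) ⊕ p ⊕ t(p, k) ⊕ t(m ⊕ p, q ⊕ k ⊕ k) ⊕ q ⊕ k
Inside:  t(m ⊕ p, q ⊕ k ⊕ k)  →  t(m ⊕ p, k ⊕ q)
Sort arguments:  k ⊕ p ⊕ q ⊕ t(m ⊕ p, k ⊕ q) ⊕ t(p, k) ⊕ t(p, q)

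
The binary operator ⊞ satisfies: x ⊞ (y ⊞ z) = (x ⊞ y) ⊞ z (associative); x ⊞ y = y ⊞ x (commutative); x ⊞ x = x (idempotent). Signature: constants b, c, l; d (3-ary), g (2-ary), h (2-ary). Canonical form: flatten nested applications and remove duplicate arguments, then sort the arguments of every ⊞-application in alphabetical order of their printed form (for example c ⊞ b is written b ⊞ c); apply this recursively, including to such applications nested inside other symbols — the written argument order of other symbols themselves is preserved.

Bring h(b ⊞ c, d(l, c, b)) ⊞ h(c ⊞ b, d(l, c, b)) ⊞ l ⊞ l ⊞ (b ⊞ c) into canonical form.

Answer: b ⊞ c ⊞ h(b ⊞ c, d(l, c, b)) ⊞ l

Derivation:
Flatten:  h(b ⊞ c, d(l, c, b)) ⊞ h(c ⊞ b, d(l, c, b)) ⊞ l ⊞ l ⊞ b ⊞ c
Simplify inside:  h(c ⊞ b, d(l, c, b))  →  h(b ⊞ c, d(l, c, b))
Deduplicate:  drop duplicate h(b ⊞ c, d(l, c, b)), l
Sort arguments:  b ⊞ c ⊞ h(b ⊞ c, d(l, c, b)) ⊞ l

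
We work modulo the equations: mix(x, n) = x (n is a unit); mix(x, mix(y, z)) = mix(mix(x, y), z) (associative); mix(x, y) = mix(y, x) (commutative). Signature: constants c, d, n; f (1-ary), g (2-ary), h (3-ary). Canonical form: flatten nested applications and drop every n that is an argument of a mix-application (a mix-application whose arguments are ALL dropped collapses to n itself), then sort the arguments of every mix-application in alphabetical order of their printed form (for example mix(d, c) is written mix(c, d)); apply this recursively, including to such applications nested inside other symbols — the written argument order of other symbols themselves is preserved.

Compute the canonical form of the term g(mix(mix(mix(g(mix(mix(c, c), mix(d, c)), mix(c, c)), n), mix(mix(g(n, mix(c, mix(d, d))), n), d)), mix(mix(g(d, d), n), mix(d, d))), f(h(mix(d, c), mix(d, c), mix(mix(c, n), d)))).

Answer: g(mix(d, d, d, g(d, d), g(mix(c, c, c, d), mix(c, c)), g(n, mix(c, d, d))), f(h(mix(c, d), mix(c, d), mix(c, d))))

Derivation:
Focus inside:  mix(mix(mix(g(mix(mix(c, c), mix(d, c)), mix(c, c)), n), mix(mix(g(n, mix(c, mix(d, d))), n), d)), mix(mix(g(d, d), n), mix(d, d)))
Merge nested applications:  mix(g(mix(mix(c, c), mix(d, c)), mix(c, c)), n, g(n, mix(c, mix(d, d))), n, d, g(d, d), n, d, d)
Inside:  g(mix(mix(c, c), mix(d, c)), mix(c, c))  →  g(mix(c, c, c, d), mix(c, c))
Simplify inside:  g(n, mix(c, mix(d, d)))  →  g(n, mix(c, d, d))
Unit:  drop n (×3)
Sort arguments:  mix(d, d, d, g(d, d), g(mix(c, c, c, d), mix(c, c)), g(n, mix(c, d, d)))
Rebuild:  g(mix(d, d, d, g(d, d), g(mix(c, c, c, d), mix(c, c)), g(n, mix(c, d, d))), f(h(mix(c, d), mix(c, d), mix(c, d))))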